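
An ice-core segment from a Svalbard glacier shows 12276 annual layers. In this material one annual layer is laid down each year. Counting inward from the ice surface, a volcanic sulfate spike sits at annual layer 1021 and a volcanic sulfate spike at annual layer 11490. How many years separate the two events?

Separation: 11490 − 1021 = 10469 annual layers.
That is 10469 years at one annual layer per year.

10469 years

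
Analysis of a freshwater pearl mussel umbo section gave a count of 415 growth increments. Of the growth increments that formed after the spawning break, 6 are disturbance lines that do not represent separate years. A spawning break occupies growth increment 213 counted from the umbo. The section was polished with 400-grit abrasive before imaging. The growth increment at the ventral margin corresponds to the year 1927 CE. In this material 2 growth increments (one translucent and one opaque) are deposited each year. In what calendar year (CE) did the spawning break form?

Between growth increment 213 and the ventral margin there are 415 − 213 = 202 growth increments.
202 − 6 false = 196 true growth increments after the spawning break.
Dividing by 2 growth increments per year: 196 / 2 = 98 years.
The growth increment at the ventral margin is 1927 CE, so the spawning break dates to 1927 − 98 = 1829 CE.

1829 CE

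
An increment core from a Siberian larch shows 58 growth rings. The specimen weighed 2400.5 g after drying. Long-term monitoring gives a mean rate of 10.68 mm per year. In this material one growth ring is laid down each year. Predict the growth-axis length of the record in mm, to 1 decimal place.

619.4 mm

58 years of growth are recorded.
Predicted length = 10.68 mm/year × 58 years = 619.4 mm.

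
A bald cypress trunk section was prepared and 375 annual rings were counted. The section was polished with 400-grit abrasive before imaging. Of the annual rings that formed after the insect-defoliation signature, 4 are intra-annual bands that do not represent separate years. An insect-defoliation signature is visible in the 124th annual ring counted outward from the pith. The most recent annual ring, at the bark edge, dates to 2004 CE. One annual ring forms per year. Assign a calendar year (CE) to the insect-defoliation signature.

Between annual ring 124 and the bark edge there are 375 − 124 = 251 annual rings.
Excluding 4 false annual rings: 251 − 4 = 247.
Counting back 247 years from 2004 CE places the insect-defoliation signature in 2004 − 247 = 1757 CE.

1757 CE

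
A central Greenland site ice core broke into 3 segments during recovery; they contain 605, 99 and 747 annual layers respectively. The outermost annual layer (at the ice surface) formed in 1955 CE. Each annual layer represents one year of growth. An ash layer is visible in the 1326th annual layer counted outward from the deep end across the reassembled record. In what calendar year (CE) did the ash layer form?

1830 CE

Total annual layers = 605 + 99 + 747 = 1451.
The ash layer sits at annual layer 1326 from the deep end, so 1451 − 1326 = 125 annual layers formed after it.
Counting back 125 years from 1955 CE places the ash layer in 1955 − 125 = 1830 CE.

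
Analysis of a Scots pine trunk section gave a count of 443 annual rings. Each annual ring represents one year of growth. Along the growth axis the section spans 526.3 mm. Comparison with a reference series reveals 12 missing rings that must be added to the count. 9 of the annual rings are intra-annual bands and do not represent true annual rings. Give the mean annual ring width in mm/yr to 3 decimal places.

1.180 mm/yr

Correcting the raw count gives 443 − 9 + 12 = 446 true annual rings.
526.3 mm over 446 years gives 526.3 / 446 ≈ 1.180 mm/yr.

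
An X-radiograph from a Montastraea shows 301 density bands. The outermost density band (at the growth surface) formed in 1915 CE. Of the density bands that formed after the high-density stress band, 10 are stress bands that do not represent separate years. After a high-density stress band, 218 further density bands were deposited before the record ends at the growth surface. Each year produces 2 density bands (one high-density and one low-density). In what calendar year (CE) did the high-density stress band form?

218 density bands formed after the high-density stress band.
Excluding 10 false density bands: 218 − 10 = 208.
With 2 density bands per year, 208 / 2 = 104 years.
1915 − 104 = 1811 CE.

1811 CE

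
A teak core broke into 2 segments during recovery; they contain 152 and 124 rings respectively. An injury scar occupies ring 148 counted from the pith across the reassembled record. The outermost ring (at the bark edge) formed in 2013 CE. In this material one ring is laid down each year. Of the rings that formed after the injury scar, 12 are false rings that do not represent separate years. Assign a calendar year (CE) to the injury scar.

Total rings = 152 + 124 = 276.
276 − 148 = 128 rings lie beyond the injury scar toward the bark edge.
128 − 12 false = 116 true rings after the injury scar.
2013 − 116 = 1897 CE.

1897 CE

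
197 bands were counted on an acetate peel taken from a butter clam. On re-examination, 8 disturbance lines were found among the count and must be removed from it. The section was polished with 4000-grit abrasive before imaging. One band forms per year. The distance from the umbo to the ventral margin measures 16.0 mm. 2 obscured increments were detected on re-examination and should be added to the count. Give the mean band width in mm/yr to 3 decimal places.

0.084 mm/yr

Adjusted count: 197 − 8 + 2 = 191 bands.
Extension rate ≈ 16.0 / 191 = 0.084 mm/yr.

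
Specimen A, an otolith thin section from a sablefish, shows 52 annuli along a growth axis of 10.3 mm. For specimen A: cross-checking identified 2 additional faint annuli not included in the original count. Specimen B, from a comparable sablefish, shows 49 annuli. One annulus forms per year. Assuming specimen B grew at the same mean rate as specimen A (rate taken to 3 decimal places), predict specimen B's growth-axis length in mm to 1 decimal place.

Specimen A: adjusted count: 52 + 2 = 54 annuli.
A: Mean rate = 10.3 mm / 54 years ≈ 0.191 mm/yr.
B's length ≈ 0.191 × 49 = 9.4 mm.

9.4 mm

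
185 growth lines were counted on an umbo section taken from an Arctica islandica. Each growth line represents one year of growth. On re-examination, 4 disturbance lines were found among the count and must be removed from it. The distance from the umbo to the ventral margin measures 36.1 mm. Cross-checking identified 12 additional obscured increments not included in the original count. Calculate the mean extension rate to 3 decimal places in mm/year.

After corrections the count is 185 − 4 + 12 = 193 growth lines.
36.1 mm over 193 years gives 36.1 / 193 ≈ 0.187 mm/year.

0.187 mm/year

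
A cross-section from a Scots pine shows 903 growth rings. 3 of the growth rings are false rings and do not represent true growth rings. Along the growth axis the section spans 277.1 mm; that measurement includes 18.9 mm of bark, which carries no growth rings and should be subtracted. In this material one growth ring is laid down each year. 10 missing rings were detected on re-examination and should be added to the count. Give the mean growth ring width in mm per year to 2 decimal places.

0.28 mm per year

After corrections the count is 903 − 3 + 10 = 910 growth rings.
Removing the 18.9 mm offcut leaves 277.1 − 18.9 = 258.2 mm.
258.2 mm over 910 years gives 258.2 / 910 ≈ 0.28 mm per year.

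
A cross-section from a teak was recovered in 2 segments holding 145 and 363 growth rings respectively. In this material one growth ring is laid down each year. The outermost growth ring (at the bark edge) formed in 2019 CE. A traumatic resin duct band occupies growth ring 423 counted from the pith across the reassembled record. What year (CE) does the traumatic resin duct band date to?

1934 CE

Total growth rings = 145 + 363 = 508.
Between growth ring 423 and the bark edge there are 508 − 423 = 85 growth rings.
The growth ring at the bark edge is 2019 CE, so the traumatic resin duct band dates to 2019 − 85 = 1934 CE.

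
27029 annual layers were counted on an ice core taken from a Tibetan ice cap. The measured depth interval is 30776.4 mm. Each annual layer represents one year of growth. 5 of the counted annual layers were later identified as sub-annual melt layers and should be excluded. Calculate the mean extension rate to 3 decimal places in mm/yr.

True annual layer count = 27029 − 5 = 27024.
30776.4 mm over 27024 years gives 30776.4 / 27024 ≈ 1.139 mm/yr.

1.139 mm/yr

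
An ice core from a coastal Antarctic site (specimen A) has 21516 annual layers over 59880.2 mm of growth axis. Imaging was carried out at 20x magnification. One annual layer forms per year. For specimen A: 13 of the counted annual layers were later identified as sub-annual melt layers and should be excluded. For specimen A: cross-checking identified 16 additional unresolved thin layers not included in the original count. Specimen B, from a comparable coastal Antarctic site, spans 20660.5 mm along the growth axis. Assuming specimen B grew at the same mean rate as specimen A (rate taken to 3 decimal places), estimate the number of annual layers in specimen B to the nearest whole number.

Specimen A: correcting the raw count gives 21516 − 13 + 16 = 21519 true annual layers.
A: 59880.2 mm over 21519 years gives 59880.2 / 21519 ≈ 2.783 mm/year.
For B, 20660.5 / 2.783 = 7423.82 years ≈ 7424 annual layers.

7424 annual layers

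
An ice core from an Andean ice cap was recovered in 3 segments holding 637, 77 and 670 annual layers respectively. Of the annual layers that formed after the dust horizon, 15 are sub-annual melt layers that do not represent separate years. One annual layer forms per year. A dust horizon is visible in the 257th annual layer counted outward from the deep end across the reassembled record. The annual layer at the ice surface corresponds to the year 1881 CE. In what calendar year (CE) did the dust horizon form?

Total annual layers = 637 + 77 + 670 = 1384.
Between annual layer 257 and the ice surface there are 1384 − 257 = 1127 annual layers.
Removing the 15 false annual layers leaves 1127 − 15 = 1112 true annual layers beyond the dust horizon.
1881 − 1112 = 769 CE.

769 CE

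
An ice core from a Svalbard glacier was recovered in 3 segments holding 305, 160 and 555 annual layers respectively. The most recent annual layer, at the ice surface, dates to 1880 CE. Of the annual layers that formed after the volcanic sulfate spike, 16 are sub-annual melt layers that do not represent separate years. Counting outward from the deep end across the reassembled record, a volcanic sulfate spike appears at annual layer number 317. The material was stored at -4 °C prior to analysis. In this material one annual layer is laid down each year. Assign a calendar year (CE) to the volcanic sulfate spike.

1193 CE

Total annual layers = 305 + 160 + 555 = 1020.
1020 − 317 = 703 annual layers lie beyond the volcanic sulfate spike toward the ice surface.
703 − 16 false = 687 true annual layers after the volcanic sulfate spike.
1880 − 687 = 1193 CE.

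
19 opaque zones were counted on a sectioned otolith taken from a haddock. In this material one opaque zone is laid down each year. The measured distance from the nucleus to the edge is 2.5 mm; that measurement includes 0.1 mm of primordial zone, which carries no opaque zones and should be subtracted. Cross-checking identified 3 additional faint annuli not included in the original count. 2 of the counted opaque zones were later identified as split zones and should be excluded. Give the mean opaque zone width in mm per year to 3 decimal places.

0.120 mm per year

True opaque zone count = 19 − 2 + 3 = 20.
The growth record spans 2.5 − 0.1 = 2.4 mm.
Extension rate ≈ 2.4 / 20 = 0.120 mm per year.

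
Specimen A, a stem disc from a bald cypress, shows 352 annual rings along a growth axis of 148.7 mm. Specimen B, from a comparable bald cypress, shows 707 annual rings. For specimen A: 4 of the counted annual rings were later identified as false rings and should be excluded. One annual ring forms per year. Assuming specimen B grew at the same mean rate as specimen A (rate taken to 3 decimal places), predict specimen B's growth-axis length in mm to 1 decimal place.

Specimen A: adjusted count: 352 − 4 = 348 annual rings.
A: Mean rate = 148.7 mm / 348 years ≈ 0.427 mm/year.
B's length ≈ 0.427 × 707 = 301.9 mm.

301.9 mm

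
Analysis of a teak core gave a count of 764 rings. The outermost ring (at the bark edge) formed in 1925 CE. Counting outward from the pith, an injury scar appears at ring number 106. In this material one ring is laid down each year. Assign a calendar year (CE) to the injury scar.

Between ring 106 and the bark edge there are 764 − 106 = 658 rings.
1925 − 658 = 1267 CE.

1267 CE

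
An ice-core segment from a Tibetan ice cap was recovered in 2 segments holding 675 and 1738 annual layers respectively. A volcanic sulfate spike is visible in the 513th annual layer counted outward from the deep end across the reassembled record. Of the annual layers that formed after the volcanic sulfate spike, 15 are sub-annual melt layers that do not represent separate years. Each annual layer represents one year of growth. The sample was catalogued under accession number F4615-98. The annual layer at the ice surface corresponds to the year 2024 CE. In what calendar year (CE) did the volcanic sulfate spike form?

139 CE

Total annual layers = 675 + 1738 = 2413.
The volcanic sulfate spike sits at annual layer 513 from the deep end, so 2413 − 513 = 1900 annual layers formed after it.
1900 − 15 false = 1885 true annual layers after the volcanic sulfate spike.
The annual layer at the ice surface is 2024 CE, so the volcanic sulfate spike dates to 2024 − 1885 = 139 CE.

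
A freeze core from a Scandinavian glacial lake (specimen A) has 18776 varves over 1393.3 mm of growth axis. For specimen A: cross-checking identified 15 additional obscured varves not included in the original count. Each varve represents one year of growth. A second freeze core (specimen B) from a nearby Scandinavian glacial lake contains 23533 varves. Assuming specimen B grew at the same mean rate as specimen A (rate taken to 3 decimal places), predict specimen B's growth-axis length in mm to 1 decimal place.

Specimen A: after corrections the count is 18776 + 15 = 18791 varves.
A: Extension rate ≈ 1393.3 / 18791 = 0.074 mm/year.
Length of B = 0.074 × 23533 = 1741.4 mm.

1741.4 mm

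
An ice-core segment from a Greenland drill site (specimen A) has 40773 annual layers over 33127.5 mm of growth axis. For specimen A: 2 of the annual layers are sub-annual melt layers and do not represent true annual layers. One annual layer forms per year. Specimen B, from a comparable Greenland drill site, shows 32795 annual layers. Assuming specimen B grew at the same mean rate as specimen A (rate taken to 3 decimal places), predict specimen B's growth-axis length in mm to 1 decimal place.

26662.3 mm

Specimen A: true annual layer count = 40773 − 2 = 40771.
A: Extension rate ≈ 33127.5 / 40771 = 0.813 mm/yr.
B's length ≈ 0.813 × 32795 = 26662.3 mm.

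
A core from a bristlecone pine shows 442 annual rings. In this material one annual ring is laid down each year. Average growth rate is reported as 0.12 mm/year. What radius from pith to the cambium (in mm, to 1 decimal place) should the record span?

53.0 mm

442 years of growth are recorded.
Predicted length = 0.12 mm/year × 442 years = 53.0 mm.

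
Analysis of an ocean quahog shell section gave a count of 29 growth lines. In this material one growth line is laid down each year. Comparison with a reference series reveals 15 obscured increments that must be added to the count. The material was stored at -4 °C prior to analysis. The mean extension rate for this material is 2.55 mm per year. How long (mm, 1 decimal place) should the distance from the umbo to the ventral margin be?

112.2 mm

After corrections the count is 29 + 15 = 44 growth lines.
Predicted length = 2.55 mm/year × 44 years = 112.2 mm.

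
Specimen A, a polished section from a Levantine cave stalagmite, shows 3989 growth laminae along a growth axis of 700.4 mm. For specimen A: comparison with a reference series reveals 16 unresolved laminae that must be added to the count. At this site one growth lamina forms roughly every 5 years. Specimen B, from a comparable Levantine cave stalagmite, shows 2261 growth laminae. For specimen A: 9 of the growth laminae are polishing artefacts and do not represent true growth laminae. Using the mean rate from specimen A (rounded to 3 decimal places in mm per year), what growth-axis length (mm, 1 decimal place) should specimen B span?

Specimen A: adjusted count: 3989 − 9 + 16 = 3996 growth laminae.
Specimen A: 3996 growth laminae at 5 years each span 3996 × 5 = 19980 years.
A: 700.4 mm over 19980 years gives 700.4 / 19980 ≈ 0.035 mm per year.
Specimen B: at 5 years per growth lamina, 2261 × 5 = 11305 years. For B, 0.035 mm/year × 11305 years = 395.7 mm.

395.7 mm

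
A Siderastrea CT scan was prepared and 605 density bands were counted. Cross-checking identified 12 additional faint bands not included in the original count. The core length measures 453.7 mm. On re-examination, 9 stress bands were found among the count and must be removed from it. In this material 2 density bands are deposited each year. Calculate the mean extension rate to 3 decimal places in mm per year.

Correcting the raw count gives 605 − 9 + 12 = 608 true density bands.
608 density bands at 2 per year is 608 / 2 = 304 years.
453.7 mm over 304 years gives 453.7 / 304 ≈ 1.492 mm per year.

1.492 mm per year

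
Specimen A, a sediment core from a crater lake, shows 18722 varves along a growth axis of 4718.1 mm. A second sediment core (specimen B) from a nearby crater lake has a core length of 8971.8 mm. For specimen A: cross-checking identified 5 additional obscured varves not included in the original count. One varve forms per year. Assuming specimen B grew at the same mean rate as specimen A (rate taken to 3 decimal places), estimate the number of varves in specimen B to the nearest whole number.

Specimen A: after corrections the count is 18722 + 5 = 18727 varves.
A: Extension rate ≈ 4718.1 / 18727 = 0.252 mm per year.
B spans 8971.8 / 0.252 = 35602.38 years ≈ 35602 varves.

35602 varves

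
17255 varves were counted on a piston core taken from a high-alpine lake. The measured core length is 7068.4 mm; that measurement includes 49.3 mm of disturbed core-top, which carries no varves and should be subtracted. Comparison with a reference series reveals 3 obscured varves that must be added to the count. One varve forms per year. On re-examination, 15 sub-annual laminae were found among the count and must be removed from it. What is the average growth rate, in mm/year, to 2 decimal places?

Adjusted count: 17255 − 15 + 3 = 17243 varves.
Removing the 49.3 mm offcut leaves 7068.4 − 49.3 = 7019.1 mm.
Mean rate = 7019.1 mm / 17243 years ≈ 0.41 mm/year.

0.41 mm/year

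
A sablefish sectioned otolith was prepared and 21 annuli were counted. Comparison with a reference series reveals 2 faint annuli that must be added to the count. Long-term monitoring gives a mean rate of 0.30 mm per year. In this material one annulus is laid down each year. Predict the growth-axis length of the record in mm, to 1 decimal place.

After corrections the count is 21 + 2 = 23 annuli.
23 years at 0.30 mm/year gives 0.30 × 23 = 6.9 mm.

6.9 mm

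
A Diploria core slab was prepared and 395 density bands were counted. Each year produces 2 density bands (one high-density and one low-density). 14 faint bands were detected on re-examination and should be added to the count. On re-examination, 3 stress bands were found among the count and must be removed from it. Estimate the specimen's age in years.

203 years

Correcting the raw count gives 395 − 3 + 14 = 406 true density bands.
Dividing by 2 density bands per year: 406 / 2 = 203 years.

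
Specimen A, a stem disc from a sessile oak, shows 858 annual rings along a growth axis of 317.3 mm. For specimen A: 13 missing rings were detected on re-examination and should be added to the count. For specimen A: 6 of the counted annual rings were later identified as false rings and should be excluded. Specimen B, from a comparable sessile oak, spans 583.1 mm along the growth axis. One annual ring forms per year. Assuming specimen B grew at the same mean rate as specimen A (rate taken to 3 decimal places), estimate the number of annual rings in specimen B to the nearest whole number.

Specimen A: true annual ring count = 858 − 6 + 13 = 865.
A: Extension rate ≈ 317.3 / 865 = 0.367 mm per year.
Specimen B: 583.1 mm / 0.367 mm per year = 1588.83 years ≈ 1589 annual rings.

1589 annual rings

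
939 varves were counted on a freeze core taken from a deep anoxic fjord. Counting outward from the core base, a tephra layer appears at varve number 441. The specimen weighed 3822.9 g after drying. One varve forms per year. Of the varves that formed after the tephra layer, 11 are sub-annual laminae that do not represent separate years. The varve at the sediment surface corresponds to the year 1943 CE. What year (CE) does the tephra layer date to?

The tephra layer sits at varve 441 from the core base, so 939 − 441 = 498 varves formed after it.
Removing the 11 false varves leaves 498 − 11 = 487 true varves beyond the tephra layer.
1943 − 487 = 1456 CE.

1456 CE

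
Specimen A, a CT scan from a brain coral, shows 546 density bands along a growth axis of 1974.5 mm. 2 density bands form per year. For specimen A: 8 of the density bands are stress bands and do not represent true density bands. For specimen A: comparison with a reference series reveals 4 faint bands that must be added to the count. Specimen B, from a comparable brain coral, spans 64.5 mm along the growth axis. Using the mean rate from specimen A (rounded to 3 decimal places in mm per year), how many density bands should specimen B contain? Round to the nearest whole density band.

Specimen A: true density band count = 546 − 8 + 4 = 542.
Specimen A: dividing by 2 density bands per year: 542 / 2 = 271 years.
A: Mean rate = 1974.5 mm / 271 years ≈ 7.286 mm/yr.
Specimen B: 64.5 mm / 7.286 mm per year = 8.85 years; at 2 density bands per year that is 8.85 × 2 ≈ 18 density bands.

18 density bands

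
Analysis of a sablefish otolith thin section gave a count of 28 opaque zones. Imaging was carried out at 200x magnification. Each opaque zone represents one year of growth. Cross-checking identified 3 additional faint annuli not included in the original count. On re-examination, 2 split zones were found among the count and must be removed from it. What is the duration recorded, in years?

29 years

After corrections the count is 28 − 2 + 3 = 29 opaque zones.
One opaque zone per year makes the duration 29 years.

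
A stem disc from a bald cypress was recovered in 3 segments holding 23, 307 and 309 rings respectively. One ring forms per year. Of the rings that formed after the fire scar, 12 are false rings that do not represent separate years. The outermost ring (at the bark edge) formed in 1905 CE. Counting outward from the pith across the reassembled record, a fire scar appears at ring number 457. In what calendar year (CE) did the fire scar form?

1735 CE

Total rings = 23 + 307 + 309 = 639.
The fire scar sits at ring 457 from the pith, so 639 − 457 = 182 rings formed after it.
182 − 12 false = 170 true rings after the fire scar.
The ring at the bark edge is 1905 CE, so the fire scar dates to 1905 − 170 = 1735 CE.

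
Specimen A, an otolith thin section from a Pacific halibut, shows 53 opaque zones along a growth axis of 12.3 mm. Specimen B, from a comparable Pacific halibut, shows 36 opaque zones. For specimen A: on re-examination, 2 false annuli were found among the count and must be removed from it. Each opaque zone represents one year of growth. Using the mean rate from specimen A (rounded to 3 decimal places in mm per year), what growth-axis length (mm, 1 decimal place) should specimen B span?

Specimen A: after corrections the count is 53 − 2 = 51 opaque zones.
A: Extension rate ≈ 12.3 / 51 = 0.241 mm/year.
B's length ≈ 0.241 × 36 = 8.7 mm.

8.7 mm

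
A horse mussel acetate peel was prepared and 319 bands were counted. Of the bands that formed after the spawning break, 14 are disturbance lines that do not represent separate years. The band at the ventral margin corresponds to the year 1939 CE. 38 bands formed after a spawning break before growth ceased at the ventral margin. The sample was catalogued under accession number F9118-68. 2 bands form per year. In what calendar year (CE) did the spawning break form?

1927 CE

38 bands formed after the spawning break.
Excluding 14 false bands: 38 − 14 = 24.
24 bands at 2 per year is 24 / 2 = 12 years.
Counting back 12 years from 1939 CE places the spawning break in 1939 − 12 = 1927 CE.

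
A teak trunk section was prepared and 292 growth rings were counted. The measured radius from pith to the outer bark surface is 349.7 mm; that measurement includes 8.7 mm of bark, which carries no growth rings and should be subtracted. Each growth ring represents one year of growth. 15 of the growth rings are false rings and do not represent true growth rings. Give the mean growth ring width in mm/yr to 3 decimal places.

1.231 mm/yr

After corrections the count is 292 − 15 = 277 growth rings.
Net length = 349.7 − 8.7 = 341.0 mm.
Extension rate ≈ 341.0 / 277 = 1.231 mm/yr.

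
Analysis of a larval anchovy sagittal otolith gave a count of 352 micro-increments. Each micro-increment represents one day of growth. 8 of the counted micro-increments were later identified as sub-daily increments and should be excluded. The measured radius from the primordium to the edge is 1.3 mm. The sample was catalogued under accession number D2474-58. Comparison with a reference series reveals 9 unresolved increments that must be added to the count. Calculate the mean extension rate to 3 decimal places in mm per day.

True micro-increment count = 352 − 8 + 9 = 353.
1.3 mm over 353 days gives 1.3 / 353 ≈ 0.004 mm per day.

0.004 mm per day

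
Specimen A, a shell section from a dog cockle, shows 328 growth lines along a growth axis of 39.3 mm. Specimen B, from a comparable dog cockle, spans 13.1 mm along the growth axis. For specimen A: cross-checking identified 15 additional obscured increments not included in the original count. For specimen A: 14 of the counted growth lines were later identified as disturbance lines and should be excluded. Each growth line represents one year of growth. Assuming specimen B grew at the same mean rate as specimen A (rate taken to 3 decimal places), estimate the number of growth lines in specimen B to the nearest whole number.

Specimen A: true growth line count = 328 − 14 + 15 = 329.
A: 39.3 mm over 329 years gives 39.3 / 329 ≈ 0.119 mm/yr.
For B, 13.1 / 0.119 = 110.08 years ≈ 110 growth lines.

110 growth lines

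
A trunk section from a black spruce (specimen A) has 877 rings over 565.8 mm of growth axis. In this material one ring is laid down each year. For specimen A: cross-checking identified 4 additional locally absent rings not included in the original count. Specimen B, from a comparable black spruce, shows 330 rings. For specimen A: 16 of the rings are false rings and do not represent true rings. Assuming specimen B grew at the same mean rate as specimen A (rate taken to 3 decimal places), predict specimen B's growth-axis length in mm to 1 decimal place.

Specimen A: correcting the raw count gives 877 − 16 + 4 = 865 true rings.
A: Extension rate ≈ 565.8 / 865 = 0.654 mm/yr.
For B, 0.654 mm/year × 330 years = 215.8 mm.

215.8 mm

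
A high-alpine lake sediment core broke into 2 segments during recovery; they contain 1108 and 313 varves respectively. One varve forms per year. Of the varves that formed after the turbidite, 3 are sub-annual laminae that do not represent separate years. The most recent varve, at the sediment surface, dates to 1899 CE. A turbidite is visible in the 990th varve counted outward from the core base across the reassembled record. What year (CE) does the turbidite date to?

1471 CE

Total varves = 1108 + 313 = 1421.
1421 − 990 = 431 varves lie beyond the turbidite toward the sediment surface.
Excluding 3 false varves: 431 − 3 = 428.
Counting back 428 years from 1899 CE places the turbidite in 1899 − 428 = 1471 CE.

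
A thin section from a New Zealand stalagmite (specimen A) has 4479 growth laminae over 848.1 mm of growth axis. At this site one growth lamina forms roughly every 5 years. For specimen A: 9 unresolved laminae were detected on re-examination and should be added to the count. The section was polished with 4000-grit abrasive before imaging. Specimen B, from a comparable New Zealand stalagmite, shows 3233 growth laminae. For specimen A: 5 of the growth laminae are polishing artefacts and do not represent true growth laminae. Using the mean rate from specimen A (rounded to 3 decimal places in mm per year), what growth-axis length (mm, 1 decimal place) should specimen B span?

Specimen A: true growth lamina count = 4479 − 5 + 9 = 4483.
Specimen A: at 5 years per growth lamina, 4483 × 5 = 22415 years.
A: Extension rate ≈ 848.1 / 22415 = 0.038 mm per year.
Specimen B: at 5 years per growth lamina, 3233 × 5 = 16165 years. For B, 0.038 mm/year × 16165 years = 614.3 mm.

614.3 mm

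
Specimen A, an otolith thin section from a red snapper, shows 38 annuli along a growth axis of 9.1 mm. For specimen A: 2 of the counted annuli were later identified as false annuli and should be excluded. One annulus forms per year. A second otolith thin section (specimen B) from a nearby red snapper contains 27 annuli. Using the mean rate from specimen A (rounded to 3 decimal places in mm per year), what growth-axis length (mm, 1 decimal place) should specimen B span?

6.8 mm

Specimen A: true annulus count = 38 − 2 = 36.
A: Extension rate ≈ 9.1 / 36 = 0.253 mm/year.
B's length ≈ 0.253 × 27 = 6.8 mm.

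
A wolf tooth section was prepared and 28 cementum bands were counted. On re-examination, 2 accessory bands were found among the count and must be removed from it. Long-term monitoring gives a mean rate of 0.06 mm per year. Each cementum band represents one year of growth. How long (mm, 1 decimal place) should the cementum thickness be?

1.6 mm

Correcting the raw count gives 28 − 2 = 26 true cementum bands.
26 years at 0.06 mm/year gives 0.06 × 26 = 1.6 mm.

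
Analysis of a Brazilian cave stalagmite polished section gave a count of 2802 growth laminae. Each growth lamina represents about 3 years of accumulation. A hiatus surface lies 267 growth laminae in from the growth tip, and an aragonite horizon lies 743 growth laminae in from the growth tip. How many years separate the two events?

1428 years

Separation: 743 − 267 = 476 growth laminae.
Multiplying by 3 years per growth lamina: 476 × 3 = 1428 years.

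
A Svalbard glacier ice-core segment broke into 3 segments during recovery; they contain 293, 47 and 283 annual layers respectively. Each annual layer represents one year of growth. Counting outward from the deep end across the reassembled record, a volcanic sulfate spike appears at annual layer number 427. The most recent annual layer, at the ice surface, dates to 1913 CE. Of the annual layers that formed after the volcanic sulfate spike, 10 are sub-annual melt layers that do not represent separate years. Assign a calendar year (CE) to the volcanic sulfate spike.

1727 CE

Total annual layers = 293 + 47 + 283 = 623.
Between annual layer 427 and the ice surface there are 623 − 427 = 196 annual layers.
196 − 10 false = 186 true annual layers after the volcanic sulfate spike.
Counting back 186 years from 1913 CE places the volcanic sulfate spike in 1913 − 186 = 1727 CE.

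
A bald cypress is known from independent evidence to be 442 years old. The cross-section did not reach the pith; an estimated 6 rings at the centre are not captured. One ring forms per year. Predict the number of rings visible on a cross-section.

436 rings

One ring per year gives 442 rings over 442 years.
Subtracting the 6 rings not captured gives 442 − 6 = 436 rings in the record.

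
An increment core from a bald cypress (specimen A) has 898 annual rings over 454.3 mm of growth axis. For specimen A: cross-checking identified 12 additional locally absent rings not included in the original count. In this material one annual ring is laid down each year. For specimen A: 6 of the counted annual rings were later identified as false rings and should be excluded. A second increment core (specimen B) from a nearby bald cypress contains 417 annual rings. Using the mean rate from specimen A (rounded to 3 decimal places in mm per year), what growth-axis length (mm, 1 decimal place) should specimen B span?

Specimen A: correcting the raw count gives 898 − 6 + 12 = 904 true annual rings.
A: Extension rate ≈ 454.3 / 904 = 0.503 mm/year.
For B, 0.503 mm/year × 417 years = 209.8 mm.

209.8 mm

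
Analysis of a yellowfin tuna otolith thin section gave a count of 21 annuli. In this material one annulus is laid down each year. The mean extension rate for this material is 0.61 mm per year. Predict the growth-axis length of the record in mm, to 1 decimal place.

12.8 mm

The record spans 21 years at 0.61 mm per year.
Predicted length = 0.61 mm/year × 21 years = 12.8 mm.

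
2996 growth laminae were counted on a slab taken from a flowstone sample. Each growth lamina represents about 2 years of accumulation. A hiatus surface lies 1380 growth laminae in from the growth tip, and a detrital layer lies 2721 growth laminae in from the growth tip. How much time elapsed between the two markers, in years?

Separation: 2721 − 1380 = 1341 growth laminae.
1341 growth laminae at 2 years each span 1341 × 2 = 2682 years.

2682 yr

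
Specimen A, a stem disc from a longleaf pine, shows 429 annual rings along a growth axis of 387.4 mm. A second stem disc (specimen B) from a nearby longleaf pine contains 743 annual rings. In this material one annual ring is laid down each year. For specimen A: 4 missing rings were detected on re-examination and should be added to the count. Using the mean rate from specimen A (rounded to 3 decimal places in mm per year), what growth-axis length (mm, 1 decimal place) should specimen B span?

665.0 mm

Specimen A: adjusted count: 429 + 4 = 433 annual rings.
A: Extension rate ≈ 387.4 / 433 = 0.895 mm/yr.
B's length ≈ 0.895 × 743 = 665.0 mm.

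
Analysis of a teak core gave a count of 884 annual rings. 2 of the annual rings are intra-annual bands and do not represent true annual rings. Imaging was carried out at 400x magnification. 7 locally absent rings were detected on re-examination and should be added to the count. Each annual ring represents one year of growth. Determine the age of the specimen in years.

889 years

True annual ring count = 884 − 2 + 7 = 889.
One annual ring per year makes the duration 889 years.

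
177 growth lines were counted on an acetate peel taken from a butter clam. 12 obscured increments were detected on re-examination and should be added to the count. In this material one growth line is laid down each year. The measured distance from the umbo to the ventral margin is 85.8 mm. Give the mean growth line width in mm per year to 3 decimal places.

Correcting the raw count gives 177 + 12 = 189 true growth lines.
Mean rate = 85.8 mm / 189 years ≈ 0.454 mm per year.

0.454 mm per year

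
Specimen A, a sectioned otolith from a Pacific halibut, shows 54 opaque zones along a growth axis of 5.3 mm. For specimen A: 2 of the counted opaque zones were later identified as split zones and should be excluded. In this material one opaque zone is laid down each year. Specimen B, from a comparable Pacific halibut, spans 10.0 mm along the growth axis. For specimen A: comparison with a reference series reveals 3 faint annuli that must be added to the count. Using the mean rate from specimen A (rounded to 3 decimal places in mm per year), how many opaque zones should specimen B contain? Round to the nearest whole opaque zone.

Specimen A: true opaque zone count = 54 − 2 + 3 = 55.
A: Extension rate ≈ 5.3 / 55 = 0.096 mm/year.
Specimen B: 10.0 mm / 0.096 mm per year = 104.17 years ≈ 104 opaque zones.

104 opaque zones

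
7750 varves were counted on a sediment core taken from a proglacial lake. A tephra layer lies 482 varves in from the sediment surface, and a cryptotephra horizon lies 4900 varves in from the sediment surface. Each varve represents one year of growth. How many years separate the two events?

Separation: 4900 − 482 = 4418 varves.
One varve per year makes the interval 4418 years.

4418 years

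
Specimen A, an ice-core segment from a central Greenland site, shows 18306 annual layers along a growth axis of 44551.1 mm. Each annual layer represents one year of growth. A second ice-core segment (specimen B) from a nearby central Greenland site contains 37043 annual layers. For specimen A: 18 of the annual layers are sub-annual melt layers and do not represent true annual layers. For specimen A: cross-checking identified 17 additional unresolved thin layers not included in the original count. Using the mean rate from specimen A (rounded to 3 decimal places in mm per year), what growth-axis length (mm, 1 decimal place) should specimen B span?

90162.7 mm

Specimen A: true annual layer count = 18306 − 18 + 17 = 18305.
A: Mean rate = 44551.1 mm / 18305 years ≈ 2.434 mm/yr.
For B, 2.434 mm/year × 37043 years = 90162.7 mm.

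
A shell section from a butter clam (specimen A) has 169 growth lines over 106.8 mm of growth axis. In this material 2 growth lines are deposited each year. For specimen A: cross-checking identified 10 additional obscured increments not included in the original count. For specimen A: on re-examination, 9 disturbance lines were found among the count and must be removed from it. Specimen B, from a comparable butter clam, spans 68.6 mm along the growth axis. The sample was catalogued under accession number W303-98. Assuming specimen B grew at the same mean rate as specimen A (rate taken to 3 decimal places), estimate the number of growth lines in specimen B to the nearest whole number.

109 growth lines

Specimen A: after corrections the count is 169 − 9 + 10 = 170 growth lines.
Specimen A: 170 growth lines at 2 per year is 170 / 2 = 85 years.
A: Extension rate ≈ 106.8 / 85 = 1.256 mm per year.
For B, 68.6 / 1.256 = 54.62 years; at 2 growth lines per year that is 54.62 × 2 ≈ 109 growth lines.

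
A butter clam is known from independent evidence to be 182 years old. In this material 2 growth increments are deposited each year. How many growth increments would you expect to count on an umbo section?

364 growth increments

With 2 growth increments per year, 182 years would produce 182 × 2 = 364 growth increments.
So 364 growth increments should be present.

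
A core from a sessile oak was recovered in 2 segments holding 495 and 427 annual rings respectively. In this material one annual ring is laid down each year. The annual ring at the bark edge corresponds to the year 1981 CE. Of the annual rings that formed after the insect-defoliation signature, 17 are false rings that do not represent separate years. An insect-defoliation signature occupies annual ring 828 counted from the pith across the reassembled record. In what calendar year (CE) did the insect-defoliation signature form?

1904 CE

Total annual rings = 495 + 427 = 922.
922 − 828 = 94 annual rings lie beyond the insect-defoliation signature toward the bark edge.
94 − 17 false = 77 true annual rings after the insect-defoliation signature.
Counting back 77 years from 1981 CE places the insect-defoliation signature in 1981 − 77 = 1904 CE.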